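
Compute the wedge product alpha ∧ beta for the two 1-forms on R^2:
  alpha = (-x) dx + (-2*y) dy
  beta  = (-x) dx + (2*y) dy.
alpha ∧ beta = (-4*x*y) dx ∧ dy

Distribute the wedge, using dx_i ∧ dx_j = -dx_j ∧ dx_i and dx_i ∧ dx_i = 0. For each pair (i, j) with i < j, the coefficient of dx_i ∧ dx_j in alpha ∧ beta is (alpha_i * beta_j - alpha_j * beta_i). Collecting: alpha ∧ beta = (-4*x*y) dx ∧ dy.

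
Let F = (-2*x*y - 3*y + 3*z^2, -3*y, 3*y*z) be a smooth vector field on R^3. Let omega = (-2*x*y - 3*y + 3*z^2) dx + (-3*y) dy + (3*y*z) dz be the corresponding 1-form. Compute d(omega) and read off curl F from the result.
d(omega) = (3*z) dy ∧ dz + (6*z) dz ∧ dx + (2*x + 3) dx ∧ dy; curl F = (3*z, 6*z, 2*x + 3)

d omega = sum_{i<j} (∂f_j/∂x_i - ∂f_i/∂x_j) dx_i ∧ dx_j. Under the identification (dy ∧ dz, dz ∧ dx, dx ∧ dy) ↔ (e_x, e_y, e_z), the coefficients are exactly the components of curl F. Compute:
  ∂R/∂y - ∂Q/∂z = (3*z) - (0) = 3*z
  ∂P/∂z - ∂R/∂x = (6*z) - (0) = 6*z
  ∂Q/∂x - ∂P/∂y = (0) - (-2*x - 3) = 2*x + 3.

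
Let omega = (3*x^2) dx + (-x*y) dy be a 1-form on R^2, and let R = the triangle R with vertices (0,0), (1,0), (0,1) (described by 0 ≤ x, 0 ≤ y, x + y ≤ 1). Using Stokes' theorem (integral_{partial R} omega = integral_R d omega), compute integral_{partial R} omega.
integral_(partial R) omega = -1/6

Stokes: integral_partial_R omega = integral_R d omega with d omega = (∂Q/∂x - ∂P/∂y) dx ∧ dy.
  ∂Q/∂x = -y
  ∂P/∂y = 0
  integrand = ∂Q/∂x - ∂P/∂y = -y.
Integrating over R: integral_0^1 integral_0^{1-x} (-y) dy dx = -1/6.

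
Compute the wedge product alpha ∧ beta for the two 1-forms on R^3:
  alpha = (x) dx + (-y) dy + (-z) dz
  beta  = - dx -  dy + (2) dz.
alpha ∧ beta = (-x - y) dx ∧ dy + (2*x - z) dx ∧ dz + (-2*y - z) dy ∧ dz

Distribute the wedge, using dx_i ∧ dx_j = -dx_j ∧ dx_i and dx_i ∧ dx_i = 0. For each pair (i, j) with i < j, the coefficient of dx_i ∧ dx_j in alpha ∧ beta is (alpha_i * beta_j - alpha_j * beta_i). Collecting: alpha ∧ beta = (-x - y) dx ∧ dy + (2*x - z) dx ∧ dz + (-2*y - z) dy ∧ dz.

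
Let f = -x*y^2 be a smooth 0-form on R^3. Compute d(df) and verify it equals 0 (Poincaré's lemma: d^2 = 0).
d(df) = 0

Step 1: df = sum_i (∂f/∂x_i) dx_i = (-y^2) dx + (-2*x*y) dy + (0) dz.
Step 2: Apply d again. Using the 1-form formula, the coefficient of dx ∧ dy in d(df) is ∂^2 f/∂x ∂y - ∂^2 f/∂y ∂x = (-2*y) - (-2*y) = 0 (equality of mixed partials for smooth f).
Similarly for dx ∧ dz and dy ∧ dz — all coefficients vanish. So d(df) = 0.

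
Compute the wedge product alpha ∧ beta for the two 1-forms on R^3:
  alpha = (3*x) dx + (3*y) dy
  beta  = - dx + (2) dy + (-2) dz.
alpha ∧ beta = (6*x + 3*y) dx ∧ dy + (-6*x) dx ∧ dz + (-6*y) dy ∧ dz

Distribute the wedge, using dx_i ∧ dx_j = -dx_j ∧ dx_i and dx_i ∧ dx_i = 0. For each pair (i, j) with i < j, the coefficient of dx_i ∧ dx_j in alpha ∧ beta is (alpha_i * beta_j - alpha_j * beta_i). Collecting: alpha ∧ beta = (6*x + 3*y) dx ∧ dy + (-6*x) dx ∧ dz + (-6*y) dy ∧ dz.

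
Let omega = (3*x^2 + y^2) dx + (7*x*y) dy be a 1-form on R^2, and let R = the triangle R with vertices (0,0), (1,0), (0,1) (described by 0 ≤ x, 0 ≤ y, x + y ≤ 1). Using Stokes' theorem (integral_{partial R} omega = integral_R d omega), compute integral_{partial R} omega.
integral_(partial R) omega = 5/6

Stokes: integral_partial_R omega = integral_R d omega with d omega = (∂Q/∂x - ∂P/∂y) dx ∧ dy.
  ∂Q/∂x = 7*y
  ∂P/∂y = 2*y
  integrand = ∂Q/∂x - ∂P/∂y = 5*y.
Integrating over R: integral_0^1 integral_0^{1-x} (5*y) dy dx = 5/6.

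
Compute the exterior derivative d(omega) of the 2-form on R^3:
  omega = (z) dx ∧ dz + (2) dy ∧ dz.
d(omega) = 0

For a 2-form omega = sum_{i<j} g_{ij} dx_i ∧ dx_j, the exterior derivative is
  d(omega) = sum_{i<j} d(g_{ij}) ∧ dx_i ∧ dx_j = sum_{i<j, k} (∂g_{ij}/∂x_k) dx_k ∧ dx_i ∧ dx_j.
Expand each term, using dx_k ∧ dx_i ∧ dx_j = sgn(permutation) dx_{(a)} ∧ dx_{(b)} ∧ dx_{(c)} with (a < b < c) sorted:

Collecting like 3-forms: d(omega) = 0.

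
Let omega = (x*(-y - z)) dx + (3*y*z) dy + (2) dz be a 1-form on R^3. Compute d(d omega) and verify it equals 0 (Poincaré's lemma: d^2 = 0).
d(d omega) = 0

Step 1: d omega = sum_{i<j} (∂f_j/∂x_i - ∂f_i/∂x_j) dx_i ∧ dx_j:
  coeff of dx ∧ dy: x
  coeff of dx ∧ dz: x
  coeff of dy ∧ dz: -3*y
Step 2: Apply d again to each 2-form coefficient. The only possible 3-form in R^3 is dx ∧ dy ∧ dz, with coefficient
  ∂(coeff of dy∧dz)/∂x - ∂(coeff of dx∧dz)/∂y + ∂(coeff of dx∧dy)/∂z
  = ∂/∂x (-3*y) - ∂/∂y (x) + ∂/∂z (x).
Each of these terms simplifies to sums of mixed partials that cancel in pairs. The result is 0 (by equality of mixed partials for smooth functions — Schwarz / Clairaut).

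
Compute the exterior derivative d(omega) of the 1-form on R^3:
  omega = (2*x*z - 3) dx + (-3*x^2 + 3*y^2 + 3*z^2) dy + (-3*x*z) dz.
d(omega) = (-6*x) dx ∧ dy + (-2*x - 3*z) dx ∧ dz + (-6*z) dy ∧ dz

For a 1-form omega = sum_i f_i dx_i, the exterior derivative is
  d(omega) = sum_{i < j} (∂f_j/∂x_i - ∂f_i/∂x_j) dx_i ∧ dx_j.
  coefficient of dx ∧ dy: ∂f_2/∂x - ∂f_1/∂y = ∂(-3*x^2 + 3*y^2 + 3*z^2)/∂x - ∂(2*x*z - 3)/∂y = -6*x
  coefficient of dx ∧ dz: ∂f_3/∂x - ∂f_1/∂z = ∂(-3*x*z)/∂x - ∂(2*x*z - 3)/∂z = -2*x - 3*z
  coefficient of dy ∧ dz: ∂f_3/∂y - ∂f_2/∂z = ∂(-3*x*z)/∂y - ∂(-3*x^2 + 3*y^2 + 3*z^2)/∂z = -6*z
Assembling: d(omega) = (-6*x) dx ∧ dy + (-2*x - 3*z) dx ∧ dz + (-6*z) dy ∧ dz.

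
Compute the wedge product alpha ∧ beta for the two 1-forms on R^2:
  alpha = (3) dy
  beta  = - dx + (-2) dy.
alpha ∧ beta = (3) dx ∧ dy

Distribute the wedge, using dx_i ∧ dx_j = -dx_j ∧ dx_i and dx_i ∧ dx_i = 0. For each pair (i, j) with i < j, the coefficient of dx_i ∧ dx_j in alpha ∧ beta is (alpha_i * beta_j - alpha_j * beta_i). Collecting: alpha ∧ beta = (3) dx ∧ dy.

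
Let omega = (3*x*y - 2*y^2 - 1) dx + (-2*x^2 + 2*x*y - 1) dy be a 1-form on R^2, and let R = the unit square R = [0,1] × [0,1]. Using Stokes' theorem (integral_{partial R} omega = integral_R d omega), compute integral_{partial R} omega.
integral_(partial R) omega = -1/2

Stokes: integral_partial_R omega = integral_R d omega with d omega = (∂Q/∂x - ∂P/∂y) dx ∧ dy.
  ∂Q/∂x = -4*x + 2*y
  ∂P/∂y = 3*x - 4*y
  integrand = ∂Q/∂x - ∂P/∂y = -7*x + 6*y.
Integrating over R: integral_0^1 integral_0^1 (-7*x + 6*y) dx dy = -1/2.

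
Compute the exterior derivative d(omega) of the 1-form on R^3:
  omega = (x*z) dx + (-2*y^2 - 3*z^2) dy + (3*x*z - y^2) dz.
d(omega) = (-x + 3*z) dx ∧ dz + (-2*y + 6*z) dy ∧ dz

For a 1-form omega = sum_i f_i dx_i, the exterior derivative is
  d(omega) = sum_{i < j} (∂f_j/∂x_i - ∂f_i/∂x_j) dx_i ∧ dx_j.
  coefficient of dx ∧ dz: ∂f_3/∂x - ∂f_1/∂z = ∂(3*x*z - y^2)/∂x - ∂(x*z)/∂z = -x + 3*z
  coefficient of dy ∧ dz: ∂f_3/∂y - ∂f_2/∂z = ∂(3*x*z - y^2)/∂y - ∂(-2*y^2 - 3*z^2)/∂z = -2*y + 6*z
Assembling: d(omega) = (-x + 3*z) dx ∧ dz + (-2*y + 6*z) dy ∧ dz.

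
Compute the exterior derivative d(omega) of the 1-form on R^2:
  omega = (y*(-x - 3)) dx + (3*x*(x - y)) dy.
d(omega) = (7*x - 3*y + 3) dx ∧ dy

For a 1-form omega = sum_i f_i dx_i, the exterior derivative is
  d(omega) = sum_{i < j} (∂f_j/∂x_i - ∂f_i/∂x_j) dx_i ∧ dx_j.
  coefficient of dx ∧ dy: ∂f_2/∂x - ∂f_1/∂y = ∂(3*x*(x - y))/∂x - ∂(y*(-x - 3))/∂y = 7*x - 3*y + 3
Assembling: d(omega) = (7*x - 3*y + 3) dx ∧ dy.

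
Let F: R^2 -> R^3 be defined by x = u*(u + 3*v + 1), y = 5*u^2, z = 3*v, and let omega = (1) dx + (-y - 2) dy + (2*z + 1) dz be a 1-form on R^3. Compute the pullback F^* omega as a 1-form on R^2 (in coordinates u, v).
F^* omega = (-50*u^3 - 18*u + 3*v + 1) du + (3*u + 18*v + 3) dv

Using F^*(f dg) = (f ∘ F) d(g ∘ F), substitute each coordinate x_i by F_i(u, v) in f_i, and replace dx_i by d F_i = (∂F_i/∂u) du + (∂F_i/∂v) dv.
  For the x component: f_1(F) = 1; d F_1 = (2*u + 3*v + 1) du + (3*u) dv
  For the y component: f_2(F) = -5*u^2 - 2; d F_2 = (10*u) du + (0) dv
  For the z component: f_3(F) = 6*v + 1; d F_3 = (0) du + (3) dv
Combining and collecting du, dv coefficients:
  coeff of du: -50*u^3 - 18*u + 3*v + 1
  coeff of dv: 3*u + 18*v + 3
F^* omega = (-50*u^3 - 18*u + 3*v + 1) du + (3*u + 18*v + 3) dv.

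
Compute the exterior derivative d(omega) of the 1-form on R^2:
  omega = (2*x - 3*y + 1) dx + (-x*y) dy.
d(omega) = (3 - y) dx ∧ dy

For a 1-form omega = sum_i f_i dx_i, the exterior derivative is
  d(omega) = sum_{i < j} (∂f_j/∂x_i - ∂f_i/∂x_j) dx_i ∧ dx_j.
  coefficient of dx ∧ dy: ∂f_2/∂x - ∂f_1/∂y = ∂(-x*y)/∂x - ∂(2*x - 3*y + 1)/∂y = 3 - y
Assembling: d(omega) = (3 - y) dx ∧ dy.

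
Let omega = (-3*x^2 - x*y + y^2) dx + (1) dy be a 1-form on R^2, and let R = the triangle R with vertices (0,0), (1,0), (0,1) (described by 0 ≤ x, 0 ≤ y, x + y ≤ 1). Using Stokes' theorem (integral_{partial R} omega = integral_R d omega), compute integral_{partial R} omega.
integral_(partial R) omega = -1/6

Stokes: integral_partial_R omega = integral_R d omega with d omega = (∂Q/∂x - ∂P/∂y) dx ∧ dy.
  ∂Q/∂x = 0
  ∂P/∂y = -x + 2*y
  integrand = ∂Q/∂x - ∂P/∂y = x - 2*y.
Integrating over R: integral_0^1 integral_0^{1-x} (x - 2*y) dy dx = -1/6.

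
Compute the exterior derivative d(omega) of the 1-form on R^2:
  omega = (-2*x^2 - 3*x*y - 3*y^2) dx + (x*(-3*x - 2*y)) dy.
d(omega) = (-3*x + 4*y) dx ∧ dy

For a 1-form omega = sum_i f_i dx_i, the exterior derivative is
  d(omega) = sum_{i < j} (∂f_j/∂x_i - ∂f_i/∂x_j) dx_i ∧ dx_j.
  coefficient of dx ∧ dy: ∂f_2/∂x - ∂f_1/∂y = ∂(x*(-3*x - 2*y))/∂x - ∂(-2*x^2 - 3*x*y - 3*y^2)/∂y = -3*x + 4*y
Assembling: d(omega) = (-3*x + 4*y) dx ∧ dy.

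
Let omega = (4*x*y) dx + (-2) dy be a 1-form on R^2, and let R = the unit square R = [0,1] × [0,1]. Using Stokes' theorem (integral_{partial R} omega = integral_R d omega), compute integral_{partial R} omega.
integral_(partial R) omega = -2

Stokes: integral_partial_R omega = integral_R d omega with d omega = (∂Q/∂x - ∂P/∂y) dx ∧ dy.
  ∂Q/∂x = 0
  ∂P/∂y = 4*x
  integrand = ∂Q/∂x - ∂P/∂y = -4*x.
Integrating over R: integral_0^1 integral_0^1 (-4*x) dx dy = -2.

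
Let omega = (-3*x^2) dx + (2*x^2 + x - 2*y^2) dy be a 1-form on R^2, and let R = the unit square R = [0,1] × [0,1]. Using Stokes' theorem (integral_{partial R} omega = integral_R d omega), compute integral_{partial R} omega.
integral_(partial R) omega = 3

Stokes: integral_partial_R omega = integral_R d omega with d omega = (∂Q/∂x - ∂P/∂y) dx ∧ dy.
  ∂Q/∂x = 4*x + 1
  ∂P/∂y = 0
  integrand = ∂Q/∂x - ∂P/∂y = 4*x + 1.
Integrating over R: integral_0^1 integral_0^1 (4*x + 1) dx dy = 3.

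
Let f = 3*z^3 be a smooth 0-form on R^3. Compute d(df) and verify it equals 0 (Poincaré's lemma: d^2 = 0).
d(df) = 0

Step 1: df = sum_i (∂f/∂x_i) dx_i = (0) dx + (0) dy + (9*z^2) dz.
Step 2: Apply d again. Using the 1-form formula, the coefficient of dx ∧ dy in d(df) is ∂^2 f/∂x ∂y - ∂^2 f/∂y ∂x = (0) - (0) = 0 (equality of mixed partials for smooth f).
Similarly for dx ∧ dz and dy ∧ dz — all coefficients vanish. So d(df) = 0.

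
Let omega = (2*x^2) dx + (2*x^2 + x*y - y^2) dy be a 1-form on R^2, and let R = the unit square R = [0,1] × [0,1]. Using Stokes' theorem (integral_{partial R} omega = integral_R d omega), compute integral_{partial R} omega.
integral_(partial R) omega = 5/2

Stokes: integral_partial_R omega = integral_R d omega with d omega = (∂Q/∂x - ∂P/∂y) dx ∧ dy.
  ∂Q/∂x = 4*x + y
  ∂P/∂y = 0
  integrand = ∂Q/∂x - ∂P/∂y = 4*x + y.
Integrating over R: integral_0^1 integral_0^1 (4*x + y) dx dy = 5/2.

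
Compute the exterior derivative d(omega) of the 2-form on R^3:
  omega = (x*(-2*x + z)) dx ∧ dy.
d(omega) = (x) dx ∧ dy ∧ dz

For a 2-form omega = sum_{i<j} g_{ij} dx_i ∧ dx_j, the exterior derivative is
  d(omega) = sum_{i<j} d(g_{ij}) ∧ dx_i ∧ dx_j = sum_{i<j, k} (∂g_{ij}/∂x_k) dx_k ∧ dx_i ∧ dx_j.
Expand each term, using dx_k ∧ dx_i ∧ dx_j = sgn(permutation) dx_{(a)} ∧ dx_{(b)} ∧ dx_{(c)} with (a < b < c) sorted:
  d(x*(-2*x + z)) includes (∂/∂z)(x*(-2*x + z)) dz = (x) dz, which multiplied by dx ∧ dy gives (x) dx ∧ dy ∧ dz
Collecting like 3-forms: d(omega) = (x) dx ∧ dy ∧ dz.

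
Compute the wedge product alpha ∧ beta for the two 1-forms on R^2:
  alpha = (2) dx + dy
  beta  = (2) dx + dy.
alpha ∧ beta = 0

Distribute the wedge, using dx_i ∧ dx_j = -dx_j ∧ dx_i and dx_i ∧ dx_i = 0. For each pair (i, j) with i < j, the coefficient of dx_i ∧ dx_j in alpha ∧ beta is (alpha_i * beta_j - alpha_j * beta_i). Collecting: alpha ∧ beta = 0.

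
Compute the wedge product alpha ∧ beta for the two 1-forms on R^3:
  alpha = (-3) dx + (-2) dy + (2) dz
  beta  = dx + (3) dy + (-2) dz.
alpha ∧ beta = (-7) dx ∧ dy + (4) dx ∧ dz + (-2) dy ∧ dz

Distribute the wedge, using dx_i ∧ dx_j = -dx_j ∧ dx_i and dx_i ∧ dx_i = 0. For each pair (i, j) with i < j, the coefficient of dx_i ∧ dx_j in alpha ∧ beta is (alpha_i * beta_j - alpha_j * beta_i). Collecting: alpha ∧ beta = (-7) dx ∧ dy + (4) dx ∧ dz + (-2) dy ∧ dz.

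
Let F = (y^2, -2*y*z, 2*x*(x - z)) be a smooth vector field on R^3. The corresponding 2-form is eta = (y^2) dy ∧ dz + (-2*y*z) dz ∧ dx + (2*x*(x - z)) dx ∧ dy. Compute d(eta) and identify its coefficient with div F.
d(eta) = (-2*x - 2*z) dx ∧ dy ∧ dz; div F = -2*x - 2*z

For a 2-form in R^3 of the form above, applying d gives a 3-form with coefficient ∂P/∂x + ∂Q/∂y + ∂R/∂z:
  ∂P/∂x = 0
  ∂Q/∂y = -2*z
  ∂R/∂z = -2*x
Sum = -2*x - 2*z, which is exactly div F.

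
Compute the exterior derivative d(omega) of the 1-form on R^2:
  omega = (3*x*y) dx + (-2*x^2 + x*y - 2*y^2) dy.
d(omega) = (-7*x + y) dx ∧ dy

For a 1-form omega = sum_i f_i dx_i, the exterior derivative is
  d(omega) = sum_{i < j} (∂f_j/∂x_i - ∂f_i/∂x_j) dx_i ∧ dx_j.
  coefficient of dx ∧ dy: ∂f_2/∂x - ∂f_1/∂y = ∂(-2*x^2 + x*y - 2*y^2)/∂x - ∂(3*x*y)/∂y = -7*x + y
Assembling: d(omega) = (-7*x + y) dx ∧ dy.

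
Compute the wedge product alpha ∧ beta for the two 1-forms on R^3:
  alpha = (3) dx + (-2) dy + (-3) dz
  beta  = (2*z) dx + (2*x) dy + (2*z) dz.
alpha ∧ beta = (6*x + 4*z) dx ∧ dy + (12*z) dx ∧ dz + (6*x - 4*z) dy ∧ dz

Distribute the wedge, using dx_i ∧ dx_j = -dx_j ∧ dx_i and dx_i ∧ dx_i = 0. For each pair (i, j) with i < j, the coefficient of dx_i ∧ dx_j in alpha ∧ beta is (alpha_i * beta_j - alpha_j * beta_i). Collecting: alpha ∧ beta = (6*x + 4*z) dx ∧ dy + (12*z) dx ∧ dz + (6*x - 4*z) dy ∧ dz.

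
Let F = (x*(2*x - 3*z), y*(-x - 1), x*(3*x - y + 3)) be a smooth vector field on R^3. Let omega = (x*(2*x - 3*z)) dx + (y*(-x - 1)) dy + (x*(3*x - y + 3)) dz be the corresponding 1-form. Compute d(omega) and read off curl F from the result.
d(omega) = (-x) dy ∧ dz + (-9*x + y - 3) dz ∧ dx + (-y) dx ∧ dy; curl F = (-x, -9*x + y - 3, -y)

d omega = sum_{i<j} (∂f_j/∂x_i - ∂f_i/∂x_j) dx_i ∧ dx_j. Under the identification (dy ∧ dz, dz ∧ dx, dx ∧ dy) ↔ (e_x, e_y, e_z), the coefficients are exactly the components of curl F. Compute:
  ∂R/∂y - ∂Q/∂z = (-x) - (0) = -x
  ∂P/∂z - ∂R/∂x = (-3*x) - (6*x - y + 3) = -9*x + y - 3
  ∂Q/∂x - ∂P/∂y = (-y) - (0) = -y.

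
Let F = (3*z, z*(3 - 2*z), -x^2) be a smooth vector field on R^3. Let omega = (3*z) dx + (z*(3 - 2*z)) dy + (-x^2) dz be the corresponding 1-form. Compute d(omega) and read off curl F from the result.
d(omega) = (4*z - 3) dy ∧ dz + (2*x + 3) dz ∧ dx + (0) dx ∧ dy; curl F = (4*z - 3, 2*x + 3, 0)

d omega = sum_{i<j} (∂f_j/∂x_i - ∂f_i/∂x_j) dx_i ∧ dx_j. Under the identification (dy ∧ dz, dz ∧ dx, dx ∧ dy) ↔ (e_x, e_y, e_z), the coefficients are exactly the components of curl F. Compute:
  ∂R/∂y - ∂Q/∂z = (0) - (3 - 4*z) = 4*z - 3
  ∂P/∂z - ∂R/∂x = (3) - (-2*x) = 2*x + 3
  ∂Q/∂x - ∂P/∂y = (0) - (0) = 0.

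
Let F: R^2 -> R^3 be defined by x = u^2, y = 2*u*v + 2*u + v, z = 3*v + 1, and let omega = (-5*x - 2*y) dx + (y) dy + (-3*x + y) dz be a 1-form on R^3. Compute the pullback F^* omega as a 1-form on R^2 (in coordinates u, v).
F^* omega = (-10*u^3 - 8*u^2*v - 8*u^2 + 4*u*v^2 + 4*u*v + 4*u + 2*v^2 + 2*v) du + (4*u^2*v - 5*u^2 + 10*u*v + 8*u + 4*v) dv

Using F^*(f dg) = (f ∘ F) d(g ∘ F), substitute each coordinate x_i by F_i(u, v) in f_i, and replace dx_i by d F_i = (∂F_i/∂u) du + (∂F_i/∂v) dv.
  For the x component: f_1(F) = -5*u^2 - 4*u*v - 4*u - 2*v; d F_1 = (2*u) du + (0) dv
  For the y component: f_2(F) = 2*u*v + 2*u + v; d F_2 = (2*v + 2) du + (2*u + 1) dv
  For the z component: f_3(F) = -3*u^2 + 2*u*v + 2*u + v; d F_3 = (0) du + (3) dv
Combining and collecting du, dv coefficients:
  coeff of du: -10*u^3 - 8*u^2*v - 8*u^2 + 4*u*v^2 + 4*u*v + 4*u + 2*v^2 + 2*v
  coeff of dv: 4*u^2*v - 5*u^2 + 10*u*v + 8*u + 4*v
F^* omega = (-10*u^3 - 8*u^2*v - 8*u^2 + 4*u*v^2 + 4*u*v + 4*u + 2*v^2 + 2*v) du + (4*u^2*v - 5*u^2 + 10*u*v + 8*u + 4*v) dv.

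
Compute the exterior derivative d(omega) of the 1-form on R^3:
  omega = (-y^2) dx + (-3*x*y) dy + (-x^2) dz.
d(omega) = (-y) dx ∧ dy + (-2*x) dx ∧ dz

For a 1-form omega = sum_i f_i dx_i, the exterior derivative is
  d(omega) = sum_{i < j} (∂f_j/∂x_i - ∂f_i/∂x_j) dx_i ∧ dx_j.
  coefficient of dx ∧ dy: ∂f_2/∂x - ∂f_1/∂y = ∂(-3*x*y)/∂x - ∂(-y^2)/∂y = -y
  coefficient of dx ∧ dz: ∂f_3/∂x - ∂f_1/∂z = ∂(-x^2)/∂x - ∂(-y^2)/∂z = -2*x
Assembling: d(omega) = (-y) dx ∧ dy + (-2*x) dx ∧ dz.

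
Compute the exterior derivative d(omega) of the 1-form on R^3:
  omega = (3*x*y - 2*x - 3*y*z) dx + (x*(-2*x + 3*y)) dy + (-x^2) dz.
d(omega) = (-7*x + 3*y + 3*z) dx ∧ dy + (-2*x + 3*y) dx ∧ dz

For a 1-form omega = sum_i f_i dx_i, the exterior derivative is
  d(omega) = sum_{i < j} (∂f_j/∂x_i - ∂f_i/∂x_j) dx_i ∧ dx_j.
  coefficient of dx ∧ dy: ∂f_2/∂x - ∂f_1/∂y = ∂(x*(-2*x + 3*y))/∂x - ∂(3*x*y - 2*x - 3*y*z)/∂y = -7*x + 3*y + 3*z
  coefficient of dx ∧ dz: ∂f_3/∂x - ∂f_1/∂z = ∂(-x^2)/∂x - ∂(3*x*y - 2*x - 3*y*z)/∂z = -2*x + 3*y
Assembling: d(omega) = (-7*x + 3*y + 3*z) dx ∧ dy + (-2*x + 3*y) dx ∧ dz.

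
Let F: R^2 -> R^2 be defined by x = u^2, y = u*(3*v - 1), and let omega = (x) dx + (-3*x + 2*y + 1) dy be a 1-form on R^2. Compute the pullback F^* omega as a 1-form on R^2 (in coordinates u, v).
F^* omega = (2*u^3 - 9*u^2*v + 3*u^2 + 18*u*v^2 - 12*u*v + 2*u + 3*v - 1) du + (3*u*(-3*u^2 + 6*u*v - 2*u + 1)) dv

Using F^*(f dg) = (f ∘ F) d(g ∘ F), substitute each coordinate x_i by F_i(u, v) in f_i, and replace dx_i by d F_i = (∂F_i/∂u) du + (∂F_i/∂v) dv.
  For the x component: f_1(F) = u^2; d F_1 = (2*u) du + (0) dv
  For the y component: f_2(F) = -3*u^2 + 6*u*v - 2*u + 1; d F_2 = (3*v - 1) du + (3*u) dv
Combining and collecting du, dv coefficients:
  coeff of du: 2*u^3 - 9*u^2*v + 3*u^2 + 18*u*v^2 - 12*u*v + 2*u + 3*v - 1
  coeff of dv: 3*u*(-3*u^2 + 6*u*v - 2*u + 1)
F^* omega = (2*u^3 - 9*u^2*v + 3*u^2 + 18*u*v^2 - 12*u*v + 2*u + 3*v - 1) du + (3*u*(-3*u^2 + 6*u*v - 2*u + 1)) dv.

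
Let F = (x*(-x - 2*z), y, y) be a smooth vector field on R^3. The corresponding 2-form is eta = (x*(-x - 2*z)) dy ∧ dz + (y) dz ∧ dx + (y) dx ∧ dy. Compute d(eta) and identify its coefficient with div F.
d(eta) = (-2*x - 2*z + 1) dx ∧ dy ∧ dz; div F = -2*x - 2*z + 1

For a 2-form in R^3 of the form above, applying d gives a 3-form with coefficient ∂P/∂x + ∂Q/∂y + ∂R/∂z:
  ∂P/∂x = -2*x - 2*z
  ∂Q/∂y = 1
  ∂R/∂z = 0
Sum = -2*x - 2*z + 1, which is exactly div F.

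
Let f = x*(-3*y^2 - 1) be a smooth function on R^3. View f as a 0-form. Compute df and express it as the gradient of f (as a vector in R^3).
df = (-3*y^2 - 1) dx + (-6*x*y) dy + (0) dz; grad f = (-3*y^2 - 1, -6*x*y, 0)

For a 0-form f, d f = (∂f/∂x) dx + (∂f/∂y) dy + (∂f/∂z) dz. The components of the vector representation are exactly the entries of grad f in Cartesian coordinates:
  ∂f/∂x = -3*y^2 - 1
  ∂f/∂y = -6*x*y
  ∂f/∂z = 0.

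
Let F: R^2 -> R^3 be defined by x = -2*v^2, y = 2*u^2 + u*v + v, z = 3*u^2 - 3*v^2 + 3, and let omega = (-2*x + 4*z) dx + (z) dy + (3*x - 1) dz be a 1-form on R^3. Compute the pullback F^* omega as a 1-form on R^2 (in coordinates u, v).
F^* omega = (12*u^3 + 3*u^2*v - 48*u*v^2 + 6*u - 3*v^3 + 3*v) du + (3*u^3 - 48*u^2*v + 3*u^2 - 3*u*v^2 + 3*u + 68*v^3 - 3*v^2 - 42*v + 3) dv

Using F^*(f dg) = (f ∘ F) d(g ∘ F), substitute each coordinate x_i by F_i(u, v) in f_i, and replace dx_i by d F_i = (∂F_i/∂u) du + (∂F_i/∂v) dv.
  For the x component: f_1(F) = 12*u^2 - 8*v^2 + 12; d F_1 = (0) du + (-4*v) dv
  For the y component: f_2(F) = 3*u^2 - 3*v^2 + 3; d F_2 = (4*u + v) du + (u + 1) dv
  For the z component: f_3(F) = -6*v^2 - 1; d F_3 = (6*u) du + (-6*v) dv
Combining and collecting du, dv coefficients:
  coeff of du: 12*u^3 + 3*u^2*v - 48*u*v^2 + 6*u - 3*v^3 + 3*v
  coeff of dv: 3*u^3 - 48*u^2*v + 3*u^2 - 3*u*v^2 + 3*u + 68*v^3 - 3*v^2 - 42*v + 3
F^* omega = (12*u^3 + 3*u^2*v - 48*u*v^2 + 6*u - 3*v^3 + 3*v) du + (3*u^3 - 48*u^2*v + 3*u^2 - 3*u*v^2 + 3*u + 68*v^3 - 3*v^2 - 42*v + 3) dv.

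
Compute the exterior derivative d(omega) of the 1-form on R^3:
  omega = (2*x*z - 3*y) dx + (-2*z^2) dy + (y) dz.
d(omega) = (3) dx ∧ dy + (-2*x) dx ∧ dz + (4*z + 1) dy ∧ dz

For a 1-form omega = sum_i f_i dx_i, the exterior derivative is
  d(omega) = sum_{i < j} (∂f_j/∂x_i - ∂f_i/∂x_j) dx_i ∧ dx_j.
  coefficient of dx ∧ dy: ∂f_2/∂x - ∂f_1/∂y = ∂(-2*z^2)/∂x - ∂(2*x*z - 3*y)/∂y = 3
  coefficient of dx ∧ dz: ∂f_3/∂x - ∂f_1/∂z = ∂(y)/∂x - ∂(2*x*z - 3*y)/∂z = -2*x
  coefficient of dy ∧ dz: ∂f_3/∂y - ∂f_2/∂z = ∂(y)/∂y - ∂(-2*z^2)/∂z = 4*z + 1
Assembling: d(omega) = (3) dx ∧ dy + (-2*x) dx ∧ dz + (4*z + 1) dy ∧ dz.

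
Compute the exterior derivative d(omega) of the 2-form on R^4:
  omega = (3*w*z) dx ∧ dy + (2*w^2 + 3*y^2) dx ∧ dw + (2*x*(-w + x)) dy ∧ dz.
d(omega) = (w + 4*x) dx ∧ dy ∧ dz + (-6*y + 3*z) dx ∧ dy ∧ dw + (-2*x) dy ∧ dz ∧ dw

For a 2-form omega = sum_{i<j} g_{ij} dx_i ∧ dx_j, the exterior derivative is
  d(omega) = sum_{i<j} d(g_{ij}) ∧ dx_i ∧ dx_j = sum_{i<j, k} (∂g_{ij}/∂x_k) dx_k ∧ dx_i ∧ dx_j.
Expand each term, using dx_k ∧ dx_i ∧ dx_j = sgn(permutation) dx_{(a)} ∧ dx_{(b)} ∧ dx_{(c)} with (a < b < c) sorted:
  d(3*w*z) includes (∂/∂z)(3*w*z) dz = (3*w) dz, which multiplied by dx ∧ dy gives (3*w) dx ∧ dy ∧ dz
  d(3*w*z) includes (∂/∂w)(3*w*z) dw = (3*z) dw, which multiplied by dx ∧ dy gives (3*z) dx ∧ dy ∧ dw
  d(2*w^2 + 3*y^2) includes (∂/∂y)(2*w^2 + 3*y^2) dy = (6*y) dy, which multiplied by dx ∧ dw gives (-6*y) dx ∧ dy ∧ dw
  d(2*x*(-w + x)) includes (∂/∂x)(2*x*(-w + x)) dx = (-2*w + 4*x) dx, which multiplied by dy ∧ dz gives (-2*w + 4*x) dx ∧ dy ∧ dz
  d(2*x*(-w + x)) includes (∂/∂w)(2*x*(-w + x)) dw = (-2*x) dw, which multiplied by dy ∧ dz gives (-2*x) dy ∧ dz ∧ dw
Collecting like 3-forms: d(omega) = (w + 4*x) dx ∧ dy ∧ dz + (-6*y + 3*z) dx ∧ dy ∧ dw + (-2*x) dy ∧ dz ∧ dw.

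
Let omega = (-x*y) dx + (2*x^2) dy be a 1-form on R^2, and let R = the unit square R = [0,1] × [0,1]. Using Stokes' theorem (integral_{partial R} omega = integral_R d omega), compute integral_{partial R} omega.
integral_(partial R) omega = 5/2

Stokes: integral_partial_R omega = integral_R d omega with d omega = (∂Q/∂x - ∂P/∂y) dx ∧ dy.
  ∂Q/∂x = 4*x
  ∂P/∂y = -x
  integrand = ∂Q/∂x - ∂P/∂y = 5*x.
Integrating over R: integral_0^1 integral_0^1 (5*x) dx dy = 5/2.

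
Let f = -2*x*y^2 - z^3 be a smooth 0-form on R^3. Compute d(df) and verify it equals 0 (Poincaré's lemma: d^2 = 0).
d(df) = 0

Step 1: df = sum_i (∂f/∂x_i) dx_i = (-2*y^2) dx + (-4*x*y) dy + (-3*z^2) dz.
Step 2: Apply d again. Using the 1-form formula, the coefficient of dx ∧ dy in d(df) is ∂^2 f/∂x ∂y - ∂^2 f/∂y ∂x = (-4*y) - (-4*y) = 0 (equality of mixed partials for smooth f).
Similarly for dx ∧ dz and dy ∧ dz — all coefficients vanish. So d(df) = 0.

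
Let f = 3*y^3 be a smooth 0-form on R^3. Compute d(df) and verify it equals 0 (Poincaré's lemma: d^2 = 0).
d(df) = 0

Step 1: df = sum_i (∂f/∂x_i) dx_i = (0) dx + (9*y^2) dy + (0) dz.
Step 2: Apply d again. Using the 1-form formula, the coefficient of dx ∧ dy in d(df) is ∂^2 f/∂x ∂y - ∂^2 f/∂y ∂x = (0) - (0) = 0 (equality of mixed partials for smooth f).
Similarly for dx ∧ dz and dy ∧ dz — all coefficients vanish. So d(df) = 0.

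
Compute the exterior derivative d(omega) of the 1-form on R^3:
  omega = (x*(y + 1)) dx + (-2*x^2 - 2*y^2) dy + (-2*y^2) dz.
d(omega) = (-5*x) dx ∧ dy + (-4*y) dy ∧ dz

For a 1-form omega = sum_i f_i dx_i, the exterior derivative is
  d(omega) = sum_{i < j} (∂f_j/∂x_i - ∂f_i/∂x_j) dx_i ∧ dx_j.
  coefficient of dx ∧ dy: ∂f_2/∂x - ∂f_1/∂y = ∂(-2*x^2 - 2*y^2)/∂x - ∂(x*(y + 1))/∂y = -5*x
  coefficient of dy ∧ dz: ∂f_3/∂y - ∂f_2/∂z = ∂(-2*y^2)/∂y - ∂(-2*x^2 - 2*y^2)/∂z = -4*y
Assembling: d(omega) = (-5*x) dx ∧ dy + (-4*y) dy ∧ dz.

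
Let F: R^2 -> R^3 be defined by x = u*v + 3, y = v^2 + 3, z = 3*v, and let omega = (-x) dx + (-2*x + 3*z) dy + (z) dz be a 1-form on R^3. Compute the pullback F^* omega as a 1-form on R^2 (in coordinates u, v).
F^* omega = (v*(-u*v - 3)) du + (-u^2*v - 4*u*v^2 - 3*u + 18*v^2 - 3*v) dv

Using F^*(f dg) = (f ∘ F) d(g ∘ F), substitute each coordinate x_i by F_i(u, v) in f_i, and replace dx_i by d F_i = (∂F_i/∂u) du + (∂F_i/∂v) dv.
  For the x component: f_1(F) = -u*v - 3; d F_1 = (v) du + (u) dv
  For the y component: f_2(F) = -2*u*v + 9*v - 6; d F_2 = (0) du + (2*v) dv
  For the z component: f_3(F) = 3*v; d F_3 = (0) du + (3) dv
Combining and collecting du, dv coefficients:
  coeff of du: v*(-u*v - 3)
  coeff of dv: -u^2*v - 4*u*v^2 - 3*u + 18*v^2 - 3*v
F^* omega = (v*(-u*v - 3)) du + (-u^2*v - 4*u*v^2 - 3*u + 18*v^2 - 3*v) dv.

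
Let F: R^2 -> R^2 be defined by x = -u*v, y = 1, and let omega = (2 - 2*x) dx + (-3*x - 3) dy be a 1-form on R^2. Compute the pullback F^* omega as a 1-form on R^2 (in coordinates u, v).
F^* omega = (2*v*(-u*v - 1)) du + (2*u*(-u*v - 1)) dv

Using F^*(f dg) = (f ∘ F) d(g ∘ F), substitute each coordinate x_i by F_i(u, v) in f_i, and replace dx_i by d F_i = (∂F_i/∂u) du + (∂F_i/∂v) dv.
  For the x component: f_1(F) = 2*u*v + 2; d F_1 = (-v) du + (-u) dv
  For the y component: f_2(F) = 3*u*v - 3; d F_2 = (0) du + (0) dv
Combining and collecting du, dv coefficients:
  coeff of du: 2*v*(-u*v - 1)
  coeff of dv: 2*u*(-u*v - 1)
F^* omega = (2*v*(-u*v - 1)) du + (2*u*(-u*v - 1)) dv.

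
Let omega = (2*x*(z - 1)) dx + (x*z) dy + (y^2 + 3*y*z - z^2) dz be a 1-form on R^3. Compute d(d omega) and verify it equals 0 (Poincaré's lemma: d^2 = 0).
d(d omega) = 0

Step 1: d omega = sum_{i<j} (∂f_j/∂x_i - ∂f_i/∂x_j) dx_i ∧ dx_j:
  coeff of dx ∧ dy: z
  coeff of dx ∧ dz: -2*x
  coeff of dy ∧ dz: -x + 2*y + 3*z
Step 2: Apply d again to each 2-form coefficient. The only possible 3-form in R^3 is dx ∧ dy ∧ dz, with coefficient
  ∂(coeff of dy∧dz)/∂x - ∂(coeff of dx∧dz)/∂y + ∂(coeff of dx∧dy)/∂z
  = ∂/∂x (-x + 2*y + 3*z) - ∂/∂y (-2*x) + ∂/∂z (z).
Each of these terms simplifies to sums of mixed partials that cancel in pairs. The result is 0 (by equality of mixed partials for smooth functions — Schwarz / Clairaut).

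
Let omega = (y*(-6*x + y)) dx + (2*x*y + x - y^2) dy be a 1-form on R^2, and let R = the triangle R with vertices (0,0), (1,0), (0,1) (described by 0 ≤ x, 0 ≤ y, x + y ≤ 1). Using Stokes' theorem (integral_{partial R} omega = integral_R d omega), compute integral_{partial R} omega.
integral_(partial R) omega = 3/2

Stokes: integral_partial_R omega = integral_R d omega with d omega = (∂Q/∂x - ∂P/∂y) dx ∧ dy.
  ∂Q/∂x = 2*y + 1
  ∂P/∂y = -6*x + 2*y
  integrand = ∂Q/∂x - ∂P/∂y = 6*x + 1.
Integrating over R: integral_0^1 integral_0^{1-x} (6*x + 1) dy dx = 3/2.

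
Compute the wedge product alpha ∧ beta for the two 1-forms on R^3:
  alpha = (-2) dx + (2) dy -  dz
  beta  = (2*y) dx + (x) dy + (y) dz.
alpha ∧ beta = (-2*x - 4*y) dx ∧ dy + (x + 2*y) dy ∧ dz

Distribute the wedge, using dx_i ∧ dx_j = -dx_j ∧ dx_i and dx_i ∧ dx_i = 0. For each pair (i, j) with i < j, the coefficient of dx_i ∧ dx_j in alpha ∧ beta is (alpha_i * beta_j - alpha_j * beta_i). Collecting: alpha ∧ beta = (-2*x - 4*y) dx ∧ dy + (x + 2*y) dy ∧ dz.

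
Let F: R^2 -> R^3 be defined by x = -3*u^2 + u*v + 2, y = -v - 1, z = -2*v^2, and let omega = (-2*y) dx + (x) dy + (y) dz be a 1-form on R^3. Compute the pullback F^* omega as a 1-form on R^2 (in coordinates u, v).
F^* omega = (-12*u*v - 12*u + 2*v^2 + 2*v) du + (3*u^2 + u*v + 2*u + 4*v^2 + 4*v - 2) dv

Using F^*(f dg) = (f ∘ F) d(g ∘ F), substitute each coordinate x_i by F_i(u, v) in f_i, and replace dx_i by d F_i = (∂F_i/∂u) du + (∂F_i/∂v) dv.
  For the x component: f_1(F) = 2*v + 2; d F_1 = (-6*u + v) du + (u) dv
  For the y component: f_2(F) = -3*u^2 + u*v + 2; d F_2 = (0) du + (-1) dv
  For the z component: f_3(F) = -v - 1; d F_3 = (0) du + (-4*v) dv
Combining and collecting du, dv coefficients:
  coeff of du: -12*u*v - 12*u + 2*v^2 + 2*v
  coeff of dv: 3*u^2 + u*v + 2*u + 4*v^2 + 4*v - 2
F^* omega = (-12*u*v - 12*u + 2*v^2 + 2*v) du + (3*u^2 + u*v + 2*u + 4*v^2 + 4*v - 2) dv.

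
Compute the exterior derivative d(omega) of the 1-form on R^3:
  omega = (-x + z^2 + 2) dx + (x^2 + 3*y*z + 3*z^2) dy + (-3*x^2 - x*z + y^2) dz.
d(omega) = (2*x) dx ∧ dy + (-6*x - 3*z) dx ∧ dz + (-y - 6*z) dy ∧ dz

For a 1-form omega = sum_i f_i dx_i, the exterior derivative is
  d(omega) = sum_{i < j} (∂f_j/∂x_i - ∂f_i/∂x_j) dx_i ∧ dx_j.
  coefficient of dx ∧ dy: ∂f_2/∂x - ∂f_1/∂y = ∂(x^2 + 3*y*z + 3*z^2)/∂x - ∂(-x + z^2 + 2)/∂y = 2*x
  coefficient of dx ∧ dz: ∂f_3/∂x - ∂f_1/∂z = ∂(-3*x^2 - x*z + y^2)/∂x - ∂(-x + z^2 + 2)/∂z = -6*x - 3*z
  coefficient of dy ∧ dz: ∂f_3/∂y - ∂f_2/∂z = ∂(-3*x^2 - x*z + y^2)/∂y - ∂(x^2 + 3*y*z + 3*z^2)/∂z = -y - 6*z
Assembling: d(omega) = (2*x) dx ∧ dy + (-6*x - 3*z) dx ∧ dz + (-y - 6*z) dy ∧ dz.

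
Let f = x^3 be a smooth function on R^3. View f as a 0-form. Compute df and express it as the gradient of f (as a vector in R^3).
df = (3*x^2) dx + (0) dy + (0) dz; grad f = (3*x^2, 0, 0)

For a 0-form f, d f = (∂f/∂x) dx + (∂f/∂y) dy + (∂f/∂z) dz. The components of the vector representation are exactly the entries of grad f in Cartesian coordinates:
  ∂f/∂x = 3*x^2
  ∂f/∂y = 0
  ∂f/∂z = 0.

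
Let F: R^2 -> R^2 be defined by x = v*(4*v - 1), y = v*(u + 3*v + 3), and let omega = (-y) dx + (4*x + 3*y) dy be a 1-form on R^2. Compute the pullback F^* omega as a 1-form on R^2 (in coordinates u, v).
F^* omega = (v^2*(3*u + 25*v + 5)) du + (v*(3*u^2 + 35*u*v + 15*u + 126*v^2 + 84*v + 18)) dv

Using F^*(f dg) = (f ∘ F) d(g ∘ F), substitute each coordinate x_i by F_i(u, v) in f_i, and replace dx_i by d F_i = (∂F_i/∂u) du + (∂F_i/∂v) dv.
  For the x component: f_1(F) = v*(-u - 3*v - 3); d F_1 = (0) du + (8*v - 1) dv
  For the y component: f_2(F) = v*(3*u + 25*v + 5); d F_2 = (v) du + (u + 6*v + 3) dv
Combining and collecting du, dv coefficients:
  coeff of du: v^2*(3*u + 25*v + 5)
  coeff of dv: v*(3*u^2 + 35*u*v + 15*u + 126*v^2 + 84*v + 18)
F^* omega = (v^2*(3*u + 25*v + 5)) du + (v*(3*u^2 + 35*u*v + 15*u + 126*v^2 + 84*v + 18)) dv.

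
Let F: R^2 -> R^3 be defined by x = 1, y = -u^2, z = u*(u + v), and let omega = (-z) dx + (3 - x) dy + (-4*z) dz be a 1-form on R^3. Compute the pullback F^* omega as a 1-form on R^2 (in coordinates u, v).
F^* omega = (4*u*(-2*u^2 - 3*u*v - v^2 - 1)) du + (4*u^2*(-u - v)) dv

Using F^*(f dg) = (f ∘ F) d(g ∘ F), substitute each coordinate x_i by F_i(u, v) in f_i, and replace dx_i by d F_i = (∂F_i/∂u) du + (∂F_i/∂v) dv.
  For the x component: f_1(F) = u*(-u - v); d F_1 = (0) du + (0) dv
  For the y component: f_2(F) = 2; d F_2 = (-2*u) du + (0) dv
  For the z component: f_3(F) = 4*u*(-u - v); d F_3 = (2*u + v) du + (u) dv
Combining and collecting du, dv coefficients:
  coeff of du: 4*u*(-2*u^2 - 3*u*v - v^2 - 1)
  coeff of dv: 4*u^2*(-u - v)
F^* omega = (4*u*(-2*u^2 - 3*u*v - v^2 - 1)) du + (4*u^2*(-u - v)) dv.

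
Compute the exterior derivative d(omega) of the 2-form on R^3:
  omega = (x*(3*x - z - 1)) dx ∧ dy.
d(omega) = (-x) dx ∧ dy ∧ dz

For a 2-form omega = sum_{i<j} g_{ij} dx_i ∧ dx_j, the exterior derivative is
  d(omega) = sum_{i<j} d(g_{ij}) ∧ dx_i ∧ dx_j = sum_{i<j, k} (∂g_{ij}/∂x_k) dx_k ∧ dx_i ∧ dx_j.
Expand each term, using dx_k ∧ dx_i ∧ dx_j = sgn(permutation) dx_{(a)} ∧ dx_{(b)} ∧ dx_{(c)} with (a < b < c) sorted:
  d(x*(3*x - z - 1)) includes (∂/∂z)(x*(3*x - z - 1)) dz = (-x) dz, which multiplied by dx ∧ dy gives (-x) dx ∧ dy ∧ dz
Collecting like 3-forms: d(omega) = (-x) dx ∧ dy ∧ dz.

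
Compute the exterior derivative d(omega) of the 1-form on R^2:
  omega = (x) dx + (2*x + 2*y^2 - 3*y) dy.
d(omega) = (2) dx ∧ dy

For a 1-form omega = sum_i f_i dx_i, the exterior derivative is
  d(omega) = sum_{i < j} (∂f_j/∂x_i - ∂f_i/∂x_j) dx_i ∧ dx_j.
  coefficient of dx ∧ dy: ∂f_2/∂x - ∂f_1/∂y = ∂(2*x + 2*y^2 - 3*y)/∂x - ∂(x)/∂y = 2
Assembling: d(omega) = (2) dx ∧ dy.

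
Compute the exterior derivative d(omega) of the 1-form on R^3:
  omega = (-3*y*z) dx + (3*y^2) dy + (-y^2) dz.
d(omega) = (3*z) dx ∧ dy + (3*y) dx ∧ dz + (-2*y) dy ∧ dz

For a 1-form omega = sum_i f_i dx_i, the exterior derivative is
  d(omega) = sum_{i < j} (∂f_j/∂x_i - ∂f_i/∂x_j) dx_i ∧ dx_j.
  coefficient of dx ∧ dy: ∂f_2/∂x - ∂f_1/∂y = ∂(3*y^2)/∂x - ∂(-3*y*z)/∂y = 3*z
  coefficient of dx ∧ dz: ∂f_3/∂x - ∂f_1/∂z = ∂(-y^2)/∂x - ∂(-3*y*z)/∂z = 3*y
  coefficient of dy ∧ dz: ∂f_3/∂y - ∂f_2/∂z = ∂(-y^2)/∂y - ∂(3*y^2)/∂z = -2*y
Assembling: d(omega) = (3*z) dx ∧ dy + (3*y) dx ∧ dz + (-2*y) dy ∧ dz.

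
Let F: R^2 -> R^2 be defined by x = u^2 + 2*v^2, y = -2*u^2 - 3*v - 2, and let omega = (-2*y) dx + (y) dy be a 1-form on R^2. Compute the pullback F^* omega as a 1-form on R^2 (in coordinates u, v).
F^* omega = (8*u*(2*u^2 + 3*v + 2)) du + (16*u^2*v + 6*u^2 + 24*v^2 + 25*v + 6) dv

Using F^*(f dg) = (f ∘ F) d(g ∘ F), substitute each coordinate x_i by F_i(u, v) in f_i, and replace dx_i by d F_i = (∂F_i/∂u) du + (∂F_i/∂v) dv.
  For the x component: f_1(F) = 4*u^2 + 6*v + 4; d F_1 = (2*u) du + (4*v) dv
  For the y component: f_2(F) = -2*u^2 - 3*v - 2; d F_2 = (-4*u) du + (-3) dv
Combining and collecting du, dv coefficients:
  coeff of du: 8*u*(2*u^2 + 3*v + 2)
  coeff of dv: 16*u^2*v + 6*u^2 + 24*v^2 + 25*v + 6
F^* omega = (8*u*(2*u^2 + 3*v + 2)) du + (16*u^2*v + 6*u^2 + 24*v^2 + 25*v + 6) dv.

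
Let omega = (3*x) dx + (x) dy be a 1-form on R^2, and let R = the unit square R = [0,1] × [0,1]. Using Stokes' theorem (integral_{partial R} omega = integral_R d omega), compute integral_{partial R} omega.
integral_(partial R) omega = 1

Stokes: integral_partial_R omega = integral_R d omega with d omega = (∂Q/∂x - ∂P/∂y) dx ∧ dy.
  ∂Q/∂x = 1
  ∂P/∂y = 0
  integrand = ∂Q/∂x - ∂P/∂y = 1.
Integrating over R: integral_0^1 integral_0^1 (1) dx dy = 1.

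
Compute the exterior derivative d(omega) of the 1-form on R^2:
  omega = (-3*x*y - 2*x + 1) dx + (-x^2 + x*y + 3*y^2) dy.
d(omega) = (x + y) dx ∧ dy

For a 1-form omega = sum_i f_i dx_i, the exterior derivative is
  d(omega) = sum_{i < j} (∂f_j/∂x_i - ∂f_i/∂x_j) dx_i ∧ dx_j.
  coefficient of dx ∧ dy: ∂f_2/∂x - ∂f_1/∂y = ∂(-x^2 + x*y + 3*y^2)/∂x - ∂(-3*x*y - 2*x + 1)/∂y = x + y
Assembling: d(omega) = (x + y) dx ∧ dy.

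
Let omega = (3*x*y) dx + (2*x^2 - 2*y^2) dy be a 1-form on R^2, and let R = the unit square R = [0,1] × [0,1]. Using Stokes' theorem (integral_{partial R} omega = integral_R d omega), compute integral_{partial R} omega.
integral_(partial R) omega = 1/2

Stokes: integral_partial_R omega = integral_R d omega with d omega = (∂Q/∂x - ∂P/∂y) dx ∧ dy.
  ∂Q/∂x = 4*x
  ∂P/∂y = 3*x
  integrand = ∂Q/∂x - ∂P/∂y = x.
Integrating over R: integral_0^1 integral_0^1 (x) dx dy = 1/2.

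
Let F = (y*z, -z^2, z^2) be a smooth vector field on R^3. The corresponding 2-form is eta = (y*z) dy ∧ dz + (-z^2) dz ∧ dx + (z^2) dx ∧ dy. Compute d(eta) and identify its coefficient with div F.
d(eta) = (2*z) dx ∧ dy ∧ dz; div F = 2*z

For a 2-form in R^3 of the form above, applying d gives a 3-form with coefficient ∂P/∂x + ∂Q/∂y + ∂R/∂z:
  ∂P/∂x = 0
  ∂Q/∂y = 0
  ∂R/∂z = 2*z
Sum = 2*z, which is exactly div F.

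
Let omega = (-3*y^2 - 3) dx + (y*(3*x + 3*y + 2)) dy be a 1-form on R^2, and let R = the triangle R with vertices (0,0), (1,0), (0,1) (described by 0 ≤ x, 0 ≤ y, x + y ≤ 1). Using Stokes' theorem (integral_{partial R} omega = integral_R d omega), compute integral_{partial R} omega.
integral_(partial R) omega = 3/2

Stokes: integral_partial_R omega = integral_R d omega with d omega = (∂Q/∂x - ∂P/∂y) dx ∧ dy.
  ∂Q/∂x = 3*y
  ∂P/∂y = -6*y
  integrand = ∂Q/∂x - ∂P/∂y = 9*y.
Integrating over R: integral_0^1 integral_0^{1-x} (9*y) dy dx = 3/2.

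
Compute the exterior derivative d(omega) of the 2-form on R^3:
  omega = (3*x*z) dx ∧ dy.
d(omega) = (3*x) dx ∧ dy ∧ dz

For a 2-form omega = sum_{i<j} g_{ij} dx_i ∧ dx_j, the exterior derivative is
  d(omega) = sum_{i<j} d(g_{ij}) ∧ dx_i ∧ dx_j = sum_{i<j, k} (∂g_{ij}/∂x_k) dx_k ∧ dx_i ∧ dx_j.
Expand each term, using dx_k ∧ dx_i ∧ dx_j = sgn(permutation) dx_{(a)} ∧ dx_{(b)} ∧ dx_{(c)} with (a < b < c) sorted:
  d(3*x*z) includes (∂/∂z)(3*x*z) dz = (3*x) dz, which multiplied by dx ∧ dy gives (3*x) dx ∧ dy ∧ dz
Collecting like 3-forms: d(omega) = (3*x) dx ∧ dy ∧ dz.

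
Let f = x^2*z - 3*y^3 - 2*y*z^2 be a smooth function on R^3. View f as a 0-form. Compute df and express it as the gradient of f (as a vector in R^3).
df = (2*x*z) dx + (-9*y^2 - 2*z^2) dy + (x^2 - 4*y*z) dz; grad f = (2*x*z, -9*y^2 - 2*z^2, x^2 - 4*y*z)

For a 0-form f, d f = (∂f/∂x) dx + (∂f/∂y) dy + (∂f/∂z) dz. The components of the vector representation are exactly the entries of grad f in Cartesian coordinates:
  ∂f/∂x = 2*x*z
  ∂f/∂y = -9*y^2 - 2*z^2
  ∂f/∂z = x^2 - 4*y*z.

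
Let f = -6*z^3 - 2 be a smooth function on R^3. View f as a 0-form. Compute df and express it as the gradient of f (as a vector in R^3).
df = (0) dx + (0) dy + (-18*z^2) dz; grad f = (0, 0, -18*z^2)

For a 0-form f, d f = (∂f/∂x) dx + (∂f/∂y) dy + (∂f/∂z) dz. The components of the vector representation are exactly the entries of grad f in Cartesian coordinates:
  ∂f/∂x = 0
  ∂f/∂y = 0
  ∂f/∂z = -18*z^2.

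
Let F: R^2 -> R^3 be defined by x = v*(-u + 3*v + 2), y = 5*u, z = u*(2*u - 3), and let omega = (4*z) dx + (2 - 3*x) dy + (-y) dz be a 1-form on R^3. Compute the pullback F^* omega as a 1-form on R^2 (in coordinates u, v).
F^* omega = (-8*u^2*v - 20*u^2 + 27*u*v + 15*u - 45*v^2 - 30*v + 10) du + (4*u*(-2*u^2 + 12*u*v + 7*u - 18*v - 6)) dv

Using F^*(f dg) = (f ∘ F) d(g ∘ F), substitute each coordinate x_i by F_i(u, v) in f_i, and replace dx_i by d F_i = (∂F_i/∂u) du + (∂F_i/∂v) dv.
  For the x component: f_1(F) = 4*u*(2*u - 3); d F_1 = (-v) du + (-u + 6*v + 2) dv
  For the y component: f_2(F) = 3*u*v - 9*v^2 - 6*v + 2; d F_2 = (5) du + (0) dv
  For the z component: f_3(F) = -5*u; d F_3 = (4*u - 3) du + (0) dv
Combining and collecting du, dv coefficients:
  coeff of du: -8*u^2*v - 20*u^2 + 27*u*v + 15*u - 45*v^2 - 30*v + 10
  coeff of dv: 4*u*(-2*u^2 + 12*u*v + 7*u - 18*v - 6)
F^* omega = (-8*u^2*v - 20*u^2 + 27*u*v + 15*u - 45*v^2 - 30*v + 10) du + (4*u*(-2*u^2 + 12*u*v + 7*u - 18*v - 6)) dv.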